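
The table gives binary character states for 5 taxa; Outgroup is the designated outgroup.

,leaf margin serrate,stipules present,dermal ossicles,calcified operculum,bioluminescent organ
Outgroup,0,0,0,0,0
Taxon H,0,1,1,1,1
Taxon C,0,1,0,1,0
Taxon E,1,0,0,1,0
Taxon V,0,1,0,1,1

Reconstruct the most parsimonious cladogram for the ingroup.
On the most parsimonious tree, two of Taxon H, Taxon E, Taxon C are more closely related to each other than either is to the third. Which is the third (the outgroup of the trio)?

The outgroup has state '0' for every character, so '1' is the derived state throughout.
leaf margin serrate: derived state '1' in Taxon E only — an autapomorphy, so it tells us nothing about relationships among taxa.
Only Taxon C, Taxon H, and Taxon V show the derived state '1' for stipules present, supporting them as a clade.
dermal ossicles (derived state '1') is unique to Taxon H (autapomorphy; uninformative for grouping).
calcified operculum (derived state '1') is shared by all ingroup taxa — unites the whole ingroup.
Only Taxon H and Taxon V show the derived state '1' for bioluminescent organ, supporting them as a clade.
Most parsimonious ingroup topology: (((Taxon H,Taxon V),Taxon C),Taxon E).
Taxon C and Taxon H share a more recent common ancestor with each other than either does with Taxon E, so Taxon E is the least closely related of the three.

Taxon E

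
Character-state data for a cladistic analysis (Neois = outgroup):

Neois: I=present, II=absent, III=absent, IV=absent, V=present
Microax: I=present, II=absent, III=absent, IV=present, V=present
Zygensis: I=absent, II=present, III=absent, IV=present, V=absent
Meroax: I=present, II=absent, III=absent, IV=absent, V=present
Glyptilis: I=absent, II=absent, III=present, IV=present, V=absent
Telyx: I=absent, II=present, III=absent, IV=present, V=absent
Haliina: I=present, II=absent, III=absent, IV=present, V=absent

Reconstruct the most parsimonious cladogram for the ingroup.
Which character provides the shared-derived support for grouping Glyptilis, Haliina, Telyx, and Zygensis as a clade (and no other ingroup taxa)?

Character polarity is set by the outgroup: the derived state is whichever differs from the outgroup's state, so for I, V the derived state is 'absent', and for the remaining characters it is 'present'.
I: derived state 'absent' in Glyptilis, Telyx, and Zygensis only — synapomorphy for {Glyptilis, Telyx, Zygensis}.
Only Telyx and Zygensis show the derived state 'present' for II, supporting them as a clade.
III: derived state 'present' in Glyptilis only — an autapomorphy, so it tells us nothing about relationships among taxa.
IV: derived state 'present' in Glyptilis, Haliina, Microax, Telyx, and Zygensis only — synapomorphy for {Glyptilis, Haliina, Microax, Telyx, Zygensis}.
Only Glyptilis, Haliina, Telyx, and Zygensis show the derived state 'absent' for V, supporting them as a clade.
Most parsimonious ingroup topology: ((Microax,(((Zygensis,Telyx),Glyptilis),Haliina)),Meroax).
The clade {Glyptilis, Haliina, Telyx, Zygensis} is supported by V: its derived state 'absent' occurs in exactly those taxa and in no other taxon (including the outgroup).

V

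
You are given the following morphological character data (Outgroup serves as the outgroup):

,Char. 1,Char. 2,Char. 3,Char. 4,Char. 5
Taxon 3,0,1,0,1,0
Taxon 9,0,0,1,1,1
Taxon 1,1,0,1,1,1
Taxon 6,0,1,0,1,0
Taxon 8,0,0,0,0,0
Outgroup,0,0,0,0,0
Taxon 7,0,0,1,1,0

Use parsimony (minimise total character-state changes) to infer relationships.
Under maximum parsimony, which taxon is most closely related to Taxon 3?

Taxon 6

The outgroup has state '0' for every character, so '1' is the derived state throughout.
Char. 1 (derived state '1') is unique to Taxon 1 (autapomorphy; uninformative for grouping).
Char. 2: derived state '1' in Taxon 3 and Taxon 6 only — synapomorphy for {Taxon 3, Taxon 6}.
Char. 3: derived state '1' in Taxon 1, Taxon 7, and Taxon 9 only — synapomorphy for {Taxon 1, Taxon 7, Taxon 9}.
Char. 4: derived state '1' in Taxon 1, Taxon 3, Taxon 6, Taxon 7, and Taxon 9 only — synapomorphy for {Taxon 1, Taxon 3, Taxon 6, Taxon 7, Taxon 9}.
Char. 5 (derived state '1') is shared by Taxon 1 and Taxon 9 — a synapomorphy uniting that clade.
Most parsimonious ingroup topology: ((((Taxon 1,Taxon 9),Taxon 7),(Taxon 6,Taxon 3)),Taxon 8).
Taxon 3 and Taxon 6 form a cherry on this tree, so they are sister taxa.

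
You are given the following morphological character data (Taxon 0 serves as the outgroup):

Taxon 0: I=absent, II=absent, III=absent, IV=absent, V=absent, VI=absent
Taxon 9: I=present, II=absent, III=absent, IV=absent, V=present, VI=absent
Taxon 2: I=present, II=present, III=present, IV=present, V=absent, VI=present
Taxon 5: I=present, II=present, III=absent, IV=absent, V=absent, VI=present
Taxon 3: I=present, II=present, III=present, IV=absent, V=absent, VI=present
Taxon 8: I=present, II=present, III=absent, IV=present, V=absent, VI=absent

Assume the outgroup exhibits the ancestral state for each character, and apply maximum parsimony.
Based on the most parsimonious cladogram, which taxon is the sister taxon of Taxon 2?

The outgroup has state 'absent' for every character, so 'present' is the derived state throughout.
I (derived state 'present') is shared by all ingroup taxa — unites the whole ingroup.
Only Taxon 2, Taxon 3, Taxon 5, and Taxon 8 show the derived state 'present' for II, supporting them as a clade.
III: derived state 'present' in Taxon 2 and Taxon 3 only — synapomorphy for {Taxon 2, Taxon 3}.
IV (state 'present') occurs in Taxon 2 and Taxon 8 but conflicts with the nesting implied by the other characters — most parsimoniously interpreted as homoplasy.
V (derived state 'present') is unique to Taxon 9 (autapomorphy; uninformative for grouping).
VI (derived state 'present') is shared by Taxon 2, Taxon 3, and Taxon 5 — a synapomorphy uniting that clade.
Most parsimonious ingroup topology: (Taxon 9,(((Taxon 2,Taxon 3),Taxon 5),Taxon 8)).
Taxon 2 and Taxon 3 form a cherry on this tree, so they are sister taxa.

Taxon 3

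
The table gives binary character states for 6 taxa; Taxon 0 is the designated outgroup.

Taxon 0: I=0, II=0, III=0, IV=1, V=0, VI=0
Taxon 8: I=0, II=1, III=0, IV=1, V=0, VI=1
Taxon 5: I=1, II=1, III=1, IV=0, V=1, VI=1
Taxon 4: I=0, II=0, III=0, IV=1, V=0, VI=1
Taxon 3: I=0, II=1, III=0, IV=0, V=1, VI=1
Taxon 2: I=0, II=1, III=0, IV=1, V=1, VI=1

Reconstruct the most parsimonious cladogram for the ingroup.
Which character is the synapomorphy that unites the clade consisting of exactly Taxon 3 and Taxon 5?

Character polarity is set by the outgroup: the derived state is whichever differs from the outgroup's state, so for IV the derived state is '0', and for the remaining characters it is '1'.
I (derived state '1') is unique to Taxon 5 (autapomorphy; uninformative for grouping).
II (derived state '1') is shared by Taxon 2, Taxon 3, Taxon 5, and Taxon 8 — a synapomorphy uniting that clade.
III (derived state '1') is unique to Taxon 5 (autapomorphy; uninformative for grouping).
Only Taxon 3 and Taxon 5 show the derived state '0' for IV, supporting them as a clade.
V: derived state '1' in Taxon 2, Taxon 3, and Taxon 5 only — synapomorphy for {Taxon 2, Taxon 3, Taxon 5}.
VI (derived state '1') is shared by all ingroup taxa — unites the whole ingroup.
Most parsimonious ingroup topology: ((Taxon 8,((Taxon 5,Taxon 3),Taxon 2)),Taxon 4).
The clade {Taxon 3, Taxon 5} is supported by IV: its derived state '0' occurs in exactly those taxa and in no other taxon (including the outgroup).

IV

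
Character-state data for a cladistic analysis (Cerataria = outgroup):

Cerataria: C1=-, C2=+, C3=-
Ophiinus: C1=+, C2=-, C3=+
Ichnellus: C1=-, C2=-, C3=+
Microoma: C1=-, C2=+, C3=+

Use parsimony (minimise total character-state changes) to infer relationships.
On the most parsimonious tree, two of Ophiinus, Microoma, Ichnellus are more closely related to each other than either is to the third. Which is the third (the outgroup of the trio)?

Character polarity is set by the outgroup: the derived state is whichever differs from the outgroup's state, so for C2 the derived state is '-', and for the remaining characters it is '+'.
C1: derived state '+' in Ophiinus only — an autapomorphy, so it tells us nothing about relationships among taxa.
Only Ichnellus and Ophiinus show the derived state '-' for C2, supporting them as a clade.
All ingroup taxa share the derived state '+' for C3; it defines the ingroup but does not resolve relationships within it.
Most parsimonious ingroup topology: ((Ophiinus,Ichnellus),Microoma).
Ichnellus and Ophiinus share a more recent common ancestor with each other than either does with Microoma, so Microoma is the least closely related of the three.

Microoma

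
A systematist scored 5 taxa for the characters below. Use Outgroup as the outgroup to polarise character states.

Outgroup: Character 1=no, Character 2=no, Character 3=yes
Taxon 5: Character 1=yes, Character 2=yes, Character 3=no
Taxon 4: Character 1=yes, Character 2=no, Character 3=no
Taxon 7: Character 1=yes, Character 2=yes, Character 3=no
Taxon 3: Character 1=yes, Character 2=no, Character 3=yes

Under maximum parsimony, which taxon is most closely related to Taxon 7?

Character polarity is set by the outgroup: the derived state is whichever differs from the outgroup's state, so for Character 3 the derived state is 'no', and for the remaining characters it is 'yes'.
Character 1 (derived state 'yes') is shared by all ingroup taxa — unites the whole ingroup.
Character 2: derived state 'yes' in Taxon 5 and Taxon 7 only — synapomorphy for {Taxon 5, Taxon 7}.
Character 3: derived state 'no' in Taxon 4, Taxon 5, and Taxon 7 only — synapomorphy for {Taxon 4, Taxon 5, Taxon 7}.
Most parsimonious ingroup topology: (((Taxon 5,Taxon 7),Taxon 4),Taxon 3).
Taxon 7 and Taxon 5 form a cherry on this tree, so they are sister taxa.

Taxon 5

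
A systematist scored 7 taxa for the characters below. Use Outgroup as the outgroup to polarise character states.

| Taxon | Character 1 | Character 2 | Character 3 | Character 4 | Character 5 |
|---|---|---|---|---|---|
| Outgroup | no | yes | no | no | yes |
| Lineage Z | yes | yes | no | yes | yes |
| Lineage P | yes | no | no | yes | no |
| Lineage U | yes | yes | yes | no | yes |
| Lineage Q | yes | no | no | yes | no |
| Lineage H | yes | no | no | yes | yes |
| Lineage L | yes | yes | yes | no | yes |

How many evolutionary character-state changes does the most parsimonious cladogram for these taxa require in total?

5

Character polarity is set by the outgroup: the derived state is whichever differs from the outgroup's state, so for Character 2, Character 5 the derived state is 'no', and for the remaining characters it is 'yes'.
Character 1 (derived state 'yes') is shared by all ingroup taxa — unites the whole ingroup.
Only Lineage H, Lineage P, and Lineage Q show the derived state 'no' for Character 2, supporting them as a clade.
Character 3 (derived state 'yes') is shared by Lineage L and Lineage U — a synapomorphy uniting that clade.
Character 4 (derived state 'yes') is shared by Lineage H, Lineage P, Lineage Q, and Lineage Z — a synapomorphy uniting that clade.
Character 5: derived state 'no' in Lineage P and Lineage Q only — synapomorphy for {Lineage P, Lineage Q}.
Most parsimonious ingroup topology: ((Lineage Z,((Lineage P,Lineage Q),Lineage H)),(Lineage U,Lineage L)).
Changes per character on this tree: Character 1: 1; Character 2: 1; Character 3: 1; Character 4: 1; Character 5: 1.
Total = 5.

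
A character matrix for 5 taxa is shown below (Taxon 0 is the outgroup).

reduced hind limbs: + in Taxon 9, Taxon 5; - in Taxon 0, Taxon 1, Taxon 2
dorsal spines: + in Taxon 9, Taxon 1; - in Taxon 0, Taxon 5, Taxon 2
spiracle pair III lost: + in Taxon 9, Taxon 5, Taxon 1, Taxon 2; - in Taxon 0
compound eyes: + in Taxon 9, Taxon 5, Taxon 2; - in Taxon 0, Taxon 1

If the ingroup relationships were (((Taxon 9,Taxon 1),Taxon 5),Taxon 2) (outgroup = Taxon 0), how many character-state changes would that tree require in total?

Map each character onto (((Taxon 9,Taxon 1),Taxon 5),Taxon 2) (rooted by Taxon 0) and count the minimum state changes it requires (Fitch parsimony):
reduced hind limbs: 2; dorsal spines: 1; spiracle pair III lost: 1; compound eyes: 2.
Total tree length = 6.

6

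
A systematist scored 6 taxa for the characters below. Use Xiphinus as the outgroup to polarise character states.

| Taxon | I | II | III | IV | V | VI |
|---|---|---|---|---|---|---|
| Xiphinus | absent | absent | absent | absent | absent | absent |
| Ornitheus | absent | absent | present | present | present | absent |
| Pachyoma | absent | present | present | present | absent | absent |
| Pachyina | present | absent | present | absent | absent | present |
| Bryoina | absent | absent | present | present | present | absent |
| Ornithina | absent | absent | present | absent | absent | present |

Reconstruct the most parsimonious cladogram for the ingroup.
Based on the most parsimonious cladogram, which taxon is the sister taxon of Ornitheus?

The outgroup has state 'absent' for every character, so 'present' is the derived state throughout.
I (derived state 'present') is unique to Pachyina (autapomorphy; uninformative for grouping).
II (derived state 'present') is unique to Pachyoma (autapomorphy; uninformative for grouping).
III (derived state 'present') is shared by all ingroup taxa — unites the whole ingroup.
IV: derived state 'present' in Bryoina, Ornitheus, and Pachyoma only — synapomorphy for {Bryoina, Ornitheus, Pachyoma}.
V (derived state 'present') is shared by Bryoina and Ornitheus — a synapomorphy uniting that clade.
VI: derived state 'present' in Ornithina and Pachyina only — synapomorphy for {Ornithina, Pachyina}.
Most parsimonious ingroup topology: (((Ornitheus,Bryoina),Pachyoma),(Pachyina,Ornithina)).
Ornitheus and Bryoina form a cherry on this tree, so they are sister taxa.

Bryoina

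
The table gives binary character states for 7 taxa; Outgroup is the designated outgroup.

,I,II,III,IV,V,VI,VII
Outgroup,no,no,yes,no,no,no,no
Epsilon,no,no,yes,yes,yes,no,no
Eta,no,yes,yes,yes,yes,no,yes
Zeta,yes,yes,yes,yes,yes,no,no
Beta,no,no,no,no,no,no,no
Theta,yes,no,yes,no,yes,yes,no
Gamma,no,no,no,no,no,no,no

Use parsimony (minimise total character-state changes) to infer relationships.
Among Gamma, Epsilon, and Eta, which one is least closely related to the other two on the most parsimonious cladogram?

Gamma

Character polarity is set by the outgroup: the derived state is whichever differs from the outgroup's state, so for III the derived state is 'no', and for the remaining characters it is 'yes'.
I (state 'yes') occurs in Theta and Zeta but conflicts with the nesting implied by the other characters — most parsimoniously interpreted as homoplasy.
II (derived state 'yes') is shared by Eta and Zeta — a synapomorphy uniting that clade.
III: derived state 'no' in Beta and Gamma only — synapomorphy for {Beta, Gamma}.
IV: derived state 'yes' in Epsilon, Eta, and Zeta only — synapomorphy for {Epsilon, Eta, Zeta}.
V: derived state 'yes' in Epsilon, Eta, Theta, and Zeta only — synapomorphy for {Epsilon, Eta, Theta, Zeta}.
VI: derived state 'yes' in Theta only — an autapomorphy, so it tells us nothing about relationships among taxa.
VII (derived state 'yes') is unique to Eta (autapomorphy; uninformative for grouping).
Most parsimonious ingroup topology: (((Epsilon,(Eta,Zeta)),Theta),(Beta,Gamma)).
Eta and Epsilon share a more recent common ancestor with each other than either does with Gamma, so Gamma is the least closely related of the three.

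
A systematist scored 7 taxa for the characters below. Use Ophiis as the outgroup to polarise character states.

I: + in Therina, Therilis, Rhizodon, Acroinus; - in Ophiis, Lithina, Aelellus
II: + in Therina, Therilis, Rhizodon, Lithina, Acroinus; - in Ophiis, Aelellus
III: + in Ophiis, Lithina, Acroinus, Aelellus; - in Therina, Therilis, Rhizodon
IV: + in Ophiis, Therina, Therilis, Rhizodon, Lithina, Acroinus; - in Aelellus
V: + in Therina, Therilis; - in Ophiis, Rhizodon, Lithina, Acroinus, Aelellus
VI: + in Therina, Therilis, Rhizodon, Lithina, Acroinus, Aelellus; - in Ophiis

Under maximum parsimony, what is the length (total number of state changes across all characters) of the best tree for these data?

6

Character polarity is set by the outgroup: the derived state is whichever differs from the outgroup's state, so for III, IV the derived state is '-', and for the remaining characters it is '+'.
I: derived state '+' in Acroinus, Rhizodon, Therilis, and Therina only — synapomorphy for {Acroinus, Rhizodon, Therilis, Therina}.
II (derived state '+') is shared by Acroinus, Lithina, Rhizodon, Therilis, and Therina — a synapomorphy uniting that clade.
III (derived state '-') is shared by Rhizodon, Therilis, and Therina — a synapomorphy uniting that clade.
IV: derived state '-' in Aelellus only — an autapomorphy, so it tells us nothing about relationships among taxa.
Only Therilis and Therina show the derived state '+' for V, supporting them as a clade.
All ingroup taxa share the derived state '+' for VI; it defines the ingroup but does not resolve relationships within it.
Most parsimonious ingroup topology: (((((Therina,Therilis),Rhizodon),Acroinus),Lithina),Aelellus).
Changes per character on this tree: I: 1; II: 1; III: 1; IV: 1; V: 1; VI: 1.
Total = 6.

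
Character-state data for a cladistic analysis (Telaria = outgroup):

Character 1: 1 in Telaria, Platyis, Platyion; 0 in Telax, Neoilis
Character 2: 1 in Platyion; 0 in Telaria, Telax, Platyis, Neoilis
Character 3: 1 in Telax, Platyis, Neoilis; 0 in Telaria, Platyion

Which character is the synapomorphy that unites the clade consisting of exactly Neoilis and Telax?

Character 1

Character polarity is set by the outgroup: the derived state is whichever differs from the outgroup's state, so for Character 1 the derived state is '0', and for the remaining characters it is '1'.
Character 1: derived state '0' in Neoilis and Telax only — synapomorphy for {Neoilis, Telax}.
Character 2: derived state '1' in Platyion only — an autapomorphy, so it tells us nothing about relationships among taxa.
Character 3: derived state '1' in Neoilis, Platyis, and Telax only — synapomorphy for {Neoilis, Platyis, Telax}.
Most parsimonious ingroup topology: (((Telax,Neoilis),Platyis),Platyion).
The clade {Neoilis, Telax} is supported by Character 1: its derived state '0' occurs in exactly those taxa and in no other taxon (including the outgroup).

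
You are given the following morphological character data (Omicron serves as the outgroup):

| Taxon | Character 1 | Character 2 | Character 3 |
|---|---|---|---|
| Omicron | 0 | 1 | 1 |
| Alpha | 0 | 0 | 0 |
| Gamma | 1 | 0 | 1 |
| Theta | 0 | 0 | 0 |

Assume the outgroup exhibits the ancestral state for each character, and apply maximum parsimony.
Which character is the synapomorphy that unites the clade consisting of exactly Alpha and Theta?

Character polarity is set by the outgroup: the derived state is whichever differs from the outgroup's state, so for Character 2, Character 3 the derived state is '0', and for the remaining characters it is '1'.
Character 1: derived state '1' in Gamma only — an autapomorphy, so it tells us nothing about relationships among taxa.
All ingroup taxa share the derived state '0' for Character 2; it defines the ingroup but does not resolve relationships within it.
Character 3: derived state '0' in Alpha and Theta only — synapomorphy for {Alpha, Theta}.
Most parsimonious ingroup topology: ((Alpha,Theta),Gamma).
The clade {Alpha, Theta} is supported by Character 3: its derived state '0' occurs in exactly those taxa and in no other taxon (including the outgroup).

Character 3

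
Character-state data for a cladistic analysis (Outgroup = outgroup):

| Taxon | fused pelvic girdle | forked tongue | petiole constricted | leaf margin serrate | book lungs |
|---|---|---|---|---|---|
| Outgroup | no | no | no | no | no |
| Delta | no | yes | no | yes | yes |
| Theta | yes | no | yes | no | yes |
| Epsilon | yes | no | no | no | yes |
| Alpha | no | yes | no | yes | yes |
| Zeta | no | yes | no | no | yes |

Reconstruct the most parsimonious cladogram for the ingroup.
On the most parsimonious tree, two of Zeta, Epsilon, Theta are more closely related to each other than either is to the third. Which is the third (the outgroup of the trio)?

Zeta

The outgroup has state 'no' for every character, so 'yes' is the derived state throughout.
fused pelvic girdle: derived state 'yes' in Epsilon and Theta only — synapomorphy for {Epsilon, Theta}.
forked tongue: derived state 'yes' in Alpha, Delta, and Zeta only — synapomorphy for {Alpha, Delta, Zeta}.
petiole constricted: derived state 'yes' in Theta only — an autapomorphy, so it tells us nothing about relationships among taxa.
leaf margin serrate: derived state 'yes' in Alpha and Delta only — synapomorphy for {Alpha, Delta}.
All ingroup taxa share the derived state 'yes' for book lungs; it defines the ingroup but does not resolve relationships within it.
Most parsimonious ingroup topology: (((Delta,Alpha),Zeta),(Theta,Epsilon)).
Theta and Epsilon share a more recent common ancestor with each other than either does with Zeta, so Zeta is the least closely related of the three.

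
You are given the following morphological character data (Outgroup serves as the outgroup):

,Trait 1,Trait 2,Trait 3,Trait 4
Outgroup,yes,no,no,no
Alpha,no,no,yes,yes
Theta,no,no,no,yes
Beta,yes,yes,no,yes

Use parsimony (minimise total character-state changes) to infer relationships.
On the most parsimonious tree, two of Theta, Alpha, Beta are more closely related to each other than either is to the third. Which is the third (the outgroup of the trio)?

Character polarity is set by the outgroup: the derived state is whichever differs from the outgroup's state, so for Trait 1 the derived state is 'no', and for the remaining characters it is 'yes'.
Only Alpha and Theta show the derived state 'no' for Trait 1, supporting them as a clade.
Trait 2 (derived state 'yes') is unique to Beta (autapomorphy; uninformative for grouping).
Trait 3 (derived state 'yes') is unique to Alpha (autapomorphy; uninformative for grouping).
All ingroup taxa share the derived state 'yes' for Trait 4; it defines the ingroup but does not resolve relationships within it.
Most parsimonious ingroup topology: ((Alpha,Theta),Beta).
Alpha and Theta share a more recent common ancestor with each other than either does with Beta, so Beta is the least closely related of the three.

Beta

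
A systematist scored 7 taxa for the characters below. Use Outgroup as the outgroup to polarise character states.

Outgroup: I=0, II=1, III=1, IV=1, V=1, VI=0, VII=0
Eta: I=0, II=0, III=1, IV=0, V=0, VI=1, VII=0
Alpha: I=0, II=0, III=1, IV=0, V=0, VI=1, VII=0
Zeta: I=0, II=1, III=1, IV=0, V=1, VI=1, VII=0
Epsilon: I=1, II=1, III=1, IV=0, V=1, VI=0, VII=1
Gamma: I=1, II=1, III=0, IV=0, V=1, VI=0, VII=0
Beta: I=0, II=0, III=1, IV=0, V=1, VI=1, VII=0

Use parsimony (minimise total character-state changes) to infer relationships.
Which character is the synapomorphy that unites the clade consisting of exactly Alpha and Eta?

Character polarity is set by the outgroup: the derived state is whichever differs from the outgroup's state, so for II, III, IV, V the derived state is '0', and for the remaining characters it is '1'.
Only Epsilon and Gamma show the derived state '1' for I, supporting them as a clade.
II: derived state '0' in Alpha, Beta, and Eta only — synapomorphy for {Alpha, Beta, Eta}.
III: derived state '0' in Gamma only — an autapomorphy, so it tells us nothing about relationships among taxa.
All ingroup taxa share the derived state '0' for IV; it defines the ingroup but does not resolve relationships within it.
Only Alpha and Eta show the derived state '0' for V, supporting them as a clade.
Only Alpha, Beta, Eta, and Zeta show the derived state '1' for VI, supporting them as a clade.
VII (derived state '1') is unique to Epsilon (autapomorphy; uninformative for grouping).
Most parsimonious ingroup topology: ((((Eta,Alpha),Beta),Zeta),(Epsilon,Gamma)).
The clade {Alpha, Eta} is supported by V: its derived state '0' occurs in exactly those taxa and in no other taxon (including the outgroup).

V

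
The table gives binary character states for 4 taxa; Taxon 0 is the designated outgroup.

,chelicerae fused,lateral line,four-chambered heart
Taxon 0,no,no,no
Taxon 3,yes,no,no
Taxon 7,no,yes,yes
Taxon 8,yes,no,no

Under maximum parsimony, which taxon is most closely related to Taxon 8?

The outgroup has state 'no' for every character, so 'yes' is the derived state throughout.
Only Taxon 3 and Taxon 8 show the derived state 'yes' for chelicerae fused, supporting them as a clade.
lateral line (derived state 'yes') is unique to Taxon 7 (autapomorphy; uninformative for grouping).
four-chambered heart: derived state 'yes' in Taxon 7 only — an autapomorphy, so it tells us nothing about relationships among taxa.
Most parsimonious ingroup topology: ((Taxon 3,Taxon 8),Taxon 7).
Taxon 8 and Taxon 3 form a cherry on this tree, so they are sister taxa.

Taxon 3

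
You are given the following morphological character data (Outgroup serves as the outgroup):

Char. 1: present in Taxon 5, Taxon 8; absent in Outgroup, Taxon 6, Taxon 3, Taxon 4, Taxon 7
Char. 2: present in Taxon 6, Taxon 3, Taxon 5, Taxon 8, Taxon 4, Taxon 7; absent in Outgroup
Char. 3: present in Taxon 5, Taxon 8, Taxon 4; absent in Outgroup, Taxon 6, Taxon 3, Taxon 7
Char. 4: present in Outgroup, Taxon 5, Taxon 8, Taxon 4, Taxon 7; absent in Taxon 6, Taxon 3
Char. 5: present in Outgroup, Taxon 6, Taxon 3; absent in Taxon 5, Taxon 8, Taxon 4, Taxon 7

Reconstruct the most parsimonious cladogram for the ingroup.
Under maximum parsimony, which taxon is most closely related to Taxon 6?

Taxon 3

Character polarity is set by the outgroup: the derived state is whichever differs from the outgroup's state, so for Char. 4, Char. 5 the derived state is 'absent', and for the remaining characters it is 'present'.
Char. 1: derived state 'present' in Taxon 5 and Taxon 8 only — synapomorphy for {Taxon 5, Taxon 8}.
All ingroup taxa share the derived state 'present' for Char. 2; it defines the ingroup but does not resolve relationships within it.
Char. 3: derived state 'present' in Taxon 4, Taxon 5, and Taxon 8 only — synapomorphy for {Taxon 4, Taxon 5, Taxon 8}.
Char. 4 (derived state 'absent') is shared by Taxon 3 and Taxon 6 — a synapomorphy uniting that clade.
Char. 5 (derived state 'absent') is shared by Taxon 4, Taxon 5, Taxon 7, and Taxon 8 — a synapomorphy uniting that clade.
Most parsimonious ingroup topology: ((Taxon 6,Taxon 3),(((Taxon 5,Taxon 8),Taxon 4),Taxon 7)).
Taxon 6 and Taxon 3 form a cherry on this tree, so they are sister taxa.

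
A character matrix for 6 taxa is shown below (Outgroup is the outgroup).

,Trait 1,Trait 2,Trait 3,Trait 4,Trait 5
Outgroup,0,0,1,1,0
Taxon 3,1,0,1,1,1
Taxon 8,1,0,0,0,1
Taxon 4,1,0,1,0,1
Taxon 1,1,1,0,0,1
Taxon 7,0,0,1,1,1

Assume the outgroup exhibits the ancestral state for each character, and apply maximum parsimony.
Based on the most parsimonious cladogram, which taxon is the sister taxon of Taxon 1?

Character polarity is set by the outgroup: the derived state is whichever differs from the outgroup's state, so for Trait 3, Trait 4 the derived state is '0', and for the remaining characters it is '1'.
Trait 1: derived state '1' in Taxon 1, Taxon 3, Taxon 4, and Taxon 8 only — synapomorphy for {Taxon 1, Taxon 3, Taxon 4, Taxon 8}.
Trait 2: derived state '1' in Taxon 1 only — an autapomorphy, so it tells us nothing about relationships among taxa.
Only Taxon 1 and Taxon 8 show the derived state '0' for Trait 3, supporting them as a clade.
Trait 4: derived state '0' in Taxon 1, Taxon 4, and Taxon 8 only — synapomorphy for {Taxon 1, Taxon 4, Taxon 8}.
All ingroup taxa share the derived state '1' for Trait 5; it defines the ingroup but does not resolve relationships within it.
Most parsimonious ingroup topology: ((Taxon 3,((Taxon 8,Taxon 1),Taxon 4)),Taxon 7).
Taxon 1 and Taxon 8 form a cherry on this tree, so they are sister taxa.

Taxon 8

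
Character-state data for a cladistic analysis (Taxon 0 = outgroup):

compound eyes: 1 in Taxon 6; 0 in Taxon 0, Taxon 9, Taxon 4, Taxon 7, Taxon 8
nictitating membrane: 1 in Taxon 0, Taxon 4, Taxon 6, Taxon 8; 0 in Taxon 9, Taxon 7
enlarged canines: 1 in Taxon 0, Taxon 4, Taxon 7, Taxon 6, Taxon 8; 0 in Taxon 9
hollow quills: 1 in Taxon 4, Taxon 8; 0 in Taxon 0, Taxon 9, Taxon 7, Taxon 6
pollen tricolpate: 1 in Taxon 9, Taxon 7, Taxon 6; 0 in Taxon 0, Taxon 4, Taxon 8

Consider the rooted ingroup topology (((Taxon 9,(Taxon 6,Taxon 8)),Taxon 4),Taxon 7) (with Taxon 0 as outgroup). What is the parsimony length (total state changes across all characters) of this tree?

Map each character onto (((Taxon 9,(Taxon 6,Taxon 8)),Taxon 4),Taxon 7) (rooted by Taxon 0) and count the minimum state changes it requires (Fitch parsimony):
compound eyes: 1; nictitating membrane: 2; enlarged canines: 1; hollow quills: 2; pollen tricolpate: 3.
Total tree length = 9.

9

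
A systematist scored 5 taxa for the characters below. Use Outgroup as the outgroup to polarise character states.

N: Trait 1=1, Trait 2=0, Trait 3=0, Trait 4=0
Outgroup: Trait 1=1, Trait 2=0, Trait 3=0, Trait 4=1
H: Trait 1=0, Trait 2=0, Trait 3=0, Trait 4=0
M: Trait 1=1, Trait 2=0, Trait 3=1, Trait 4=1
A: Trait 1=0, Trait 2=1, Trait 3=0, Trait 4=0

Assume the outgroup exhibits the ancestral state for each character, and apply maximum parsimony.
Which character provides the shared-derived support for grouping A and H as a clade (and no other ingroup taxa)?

Character polarity is set by the outgroup: the derived state is whichever differs from the outgroup's state, so for Trait 1, Trait 4 the derived state is '0', and for the remaining characters it is '1'.
Trait 1: derived state '0' in A and H only — synapomorphy for {A, H}.
Trait 2 (derived state '1') is unique to A (autapomorphy; uninformative for grouping).
Trait 3: derived state '1' in M only — an autapomorphy, so it tells us nothing about relationships among taxa.
Trait 4: derived state '0' in A, H, and N only — synapomorphy for {A, H, N}.
Most parsimonious ingroup topology: (((H,A),N),M).
The clade {A, H} is supported by Trait 1: its derived state '0' occurs in exactly those taxa and in no other taxon (including the outgroup).

Trait 1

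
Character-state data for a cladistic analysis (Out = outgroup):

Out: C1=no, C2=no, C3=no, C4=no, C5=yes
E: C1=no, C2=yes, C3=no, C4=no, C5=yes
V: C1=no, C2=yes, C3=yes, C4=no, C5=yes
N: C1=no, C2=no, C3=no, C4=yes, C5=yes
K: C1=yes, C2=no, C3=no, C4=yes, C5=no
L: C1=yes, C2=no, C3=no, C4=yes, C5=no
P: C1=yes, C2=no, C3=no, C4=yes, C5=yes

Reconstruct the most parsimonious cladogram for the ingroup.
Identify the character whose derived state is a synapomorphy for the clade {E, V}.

Character polarity is set by the outgroup: the derived state is whichever differs from the outgroup's state, so for C5 the derived state is 'no', and for the remaining characters it is 'yes'.
C1: derived state 'yes' in K, L, and P only — synapomorphy for {K, L, P}.
C2 (derived state 'yes') is shared by E and V — a synapomorphy uniting that clade.
C3: derived state 'yes' in V only — an autapomorphy, so it tells us nothing about relationships among taxa.
C4: derived state 'yes' in K, L, N, and P only — synapomorphy for {K, L, N, P}.
Only K and L show the derived state 'no' for C5, supporting them as a clade.
Most parsimonious ingroup topology: ((E,V),(N,((K,L),P))).
The clade {E, V} is supported by C2: its derived state 'yes' occurs in exactly those taxa and in no other taxon (including the outgroup).

C2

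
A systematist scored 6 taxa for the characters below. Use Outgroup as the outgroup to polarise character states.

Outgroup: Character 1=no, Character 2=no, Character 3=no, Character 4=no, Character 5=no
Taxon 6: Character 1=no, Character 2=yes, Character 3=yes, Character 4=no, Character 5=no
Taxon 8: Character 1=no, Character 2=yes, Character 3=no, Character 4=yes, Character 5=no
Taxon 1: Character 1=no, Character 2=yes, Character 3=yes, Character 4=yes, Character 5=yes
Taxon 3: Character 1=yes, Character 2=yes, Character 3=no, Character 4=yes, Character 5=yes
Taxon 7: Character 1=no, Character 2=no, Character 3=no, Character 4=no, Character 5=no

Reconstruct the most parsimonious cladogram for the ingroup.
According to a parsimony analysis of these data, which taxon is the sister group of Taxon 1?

The outgroup has state 'no' for every character, so 'yes' is the derived state throughout.
Character 1 (derived state 'yes') is unique to Taxon 3 (autapomorphy; uninformative for grouping).
Character 2: derived state 'yes' in Taxon 1, Taxon 3, Taxon 6, and Taxon 8 only — synapomorphy for {Taxon 1, Taxon 3, Taxon 6, Taxon 8}.
Character 3 groups Taxon 1 and Taxon 6, which is incompatible with the clades supported by the remaining characters; treating it as convergent (homoplasy) costs fewer steps than any alternative tree.
Character 4 (derived state 'yes') is shared by Taxon 1, Taxon 3, and Taxon 8 — a synapomorphy uniting that clade.
Character 5 (derived state 'yes') is shared by Taxon 1 and Taxon 3 — a synapomorphy uniting that clade.
Most parsimonious ingroup topology: ((Taxon 6,(Taxon 8,(Taxon 1,Taxon 3))),Taxon 7).
Taxon 1 and Taxon 3 form a cherry on this tree, so they are sister taxa.

Taxon 3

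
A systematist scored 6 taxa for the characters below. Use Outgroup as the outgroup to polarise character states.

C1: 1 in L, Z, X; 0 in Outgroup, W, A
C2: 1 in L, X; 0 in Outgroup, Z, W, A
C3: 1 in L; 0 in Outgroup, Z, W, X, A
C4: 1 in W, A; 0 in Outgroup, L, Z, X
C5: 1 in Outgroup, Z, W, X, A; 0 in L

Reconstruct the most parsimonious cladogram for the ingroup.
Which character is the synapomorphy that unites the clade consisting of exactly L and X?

C2

Character polarity is set by the outgroup: the derived state is whichever differs from the outgroup's state, so for C5 the derived state is '0', and for the remaining characters it is '1'.
C1 (derived state '1') is shared by L, X, and Z — a synapomorphy uniting that clade.
C2 (derived state '1') is shared by L and X — a synapomorphy uniting that clade.
C3: derived state '1' in L only — an autapomorphy, so it tells us nothing about relationships among taxa.
C4: derived state '1' in A and W only — synapomorphy for {A, W}.
C5 (derived state '0') is unique to L (autapomorphy; uninformative for grouping).
Most parsimonious ingroup topology: (((L,X),Z),(W,A)).
The clade {L, X} is supported by C2: its derived state '1' occurs in exactly those taxa and in no other taxon (including the outgroup).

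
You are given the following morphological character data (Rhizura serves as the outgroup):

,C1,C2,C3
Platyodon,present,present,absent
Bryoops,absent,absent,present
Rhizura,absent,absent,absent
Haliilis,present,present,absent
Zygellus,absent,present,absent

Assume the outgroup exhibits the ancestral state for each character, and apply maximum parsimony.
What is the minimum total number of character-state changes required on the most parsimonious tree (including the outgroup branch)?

The outgroup has state 'absent' for every character, so 'present' is the derived state throughout.
C1: derived state 'present' in Haliilis and Platyodon only — synapomorphy for {Haliilis, Platyodon}.
C2: derived state 'present' in Haliilis, Platyodon, and Zygellus only — synapomorphy for {Haliilis, Platyodon, Zygellus}.
C3: derived state 'present' in Bryoops only — an autapomorphy, so it tells us nothing about relationships among taxa.
Most parsimonious ingroup topology: (Bryoops,((Platyodon,Haliilis),Zygellus)).
Changes per character on this tree: C1: 1; C2: 1; C3: 1.
Total = 3.

3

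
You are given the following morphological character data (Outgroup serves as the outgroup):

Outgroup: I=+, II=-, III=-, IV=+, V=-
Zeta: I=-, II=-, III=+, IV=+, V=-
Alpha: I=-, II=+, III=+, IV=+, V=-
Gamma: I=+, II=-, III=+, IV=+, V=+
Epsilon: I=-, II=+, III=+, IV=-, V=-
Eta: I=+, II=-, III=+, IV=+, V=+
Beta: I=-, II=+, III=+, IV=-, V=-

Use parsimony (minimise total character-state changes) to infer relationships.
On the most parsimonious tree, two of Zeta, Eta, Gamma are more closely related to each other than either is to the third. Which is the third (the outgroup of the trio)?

Zeta

Character polarity is set by the outgroup: the derived state is whichever differs from the outgroup's state, so for I, IV the derived state is '-', and for the remaining characters it is '+'.
I: derived state '-' in Alpha, Beta, Epsilon, and Zeta only — synapomorphy for {Alpha, Beta, Epsilon, Zeta}.
Only Alpha, Beta, and Epsilon show the derived state '+' for II, supporting them as a clade.
III (derived state '+') is shared by all ingroup taxa — unites the whole ingroup.
IV: derived state '-' in Beta and Epsilon only — synapomorphy for {Beta, Epsilon}.
V: derived state '+' in Eta and Gamma only — synapomorphy for {Eta, Gamma}.
Most parsimonious ingroup topology: ((Zeta,(Alpha,(Epsilon,Beta))),(Gamma,Eta)).
Gamma and Eta share a more recent common ancestor with each other than either does with Zeta, so Zeta is the least closely related of the three.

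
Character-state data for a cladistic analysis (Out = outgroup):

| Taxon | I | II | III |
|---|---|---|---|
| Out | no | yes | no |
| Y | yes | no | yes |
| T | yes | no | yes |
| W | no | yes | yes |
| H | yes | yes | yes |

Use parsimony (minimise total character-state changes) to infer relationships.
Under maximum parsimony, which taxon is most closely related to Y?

Character polarity is set by the outgroup: the derived state is whichever differs from the outgroup's state, so for II the derived state is 'no', and for the remaining characters it is 'yes'.
I (derived state 'yes') is shared by H, T, and Y — a synapomorphy uniting that clade.
II (derived state 'no') is shared by T and Y — a synapomorphy uniting that clade.
All ingroup taxa share the derived state 'yes' for III; it defines the ingroup but does not resolve relationships within it.
Most parsimonious ingroup topology: (((Y,T),H),W).
Y and T form a cherry on this tree, so they are sister taxa.

T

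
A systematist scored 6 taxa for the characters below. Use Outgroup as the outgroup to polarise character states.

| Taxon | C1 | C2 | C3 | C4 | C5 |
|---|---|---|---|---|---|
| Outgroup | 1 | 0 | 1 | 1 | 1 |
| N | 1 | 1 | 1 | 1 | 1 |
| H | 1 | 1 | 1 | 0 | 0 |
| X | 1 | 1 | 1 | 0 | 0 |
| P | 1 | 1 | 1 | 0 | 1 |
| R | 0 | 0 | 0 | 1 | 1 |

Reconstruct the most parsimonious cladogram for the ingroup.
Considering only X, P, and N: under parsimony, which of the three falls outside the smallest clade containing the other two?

N

Character polarity is set by the outgroup: the derived state is whichever differs from the outgroup's state, so for C1, C3, C4, C5 the derived state is '0', and for the remaining characters it is '1'.
C1: derived state '0' in R only — an autapomorphy, so it tells us nothing about relationships among taxa.
C2 (derived state '1') is shared by H, N, P, and X — a synapomorphy uniting that clade.
C3: derived state '0' in R only — an autapomorphy, so it tells us nothing about relationships among taxa.
C4 (derived state '0') is shared by H, P, and X — a synapomorphy uniting that clade.
Only H and X show the derived state '0' for C5, supporting them as a clade.
Most parsimonious ingroup topology: ((N,((H,X),P)),R).
P and X share a more recent common ancestor with each other than either does with N, so N is the least closely related of the three.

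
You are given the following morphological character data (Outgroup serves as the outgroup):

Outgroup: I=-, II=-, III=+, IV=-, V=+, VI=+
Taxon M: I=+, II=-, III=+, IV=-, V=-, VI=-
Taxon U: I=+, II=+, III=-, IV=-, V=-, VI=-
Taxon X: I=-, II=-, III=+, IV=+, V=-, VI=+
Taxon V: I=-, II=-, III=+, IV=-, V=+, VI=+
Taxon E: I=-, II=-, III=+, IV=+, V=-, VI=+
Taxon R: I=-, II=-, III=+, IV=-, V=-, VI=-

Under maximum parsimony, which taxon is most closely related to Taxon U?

Taxon M

Character polarity is set by the outgroup: the derived state is whichever differs from the outgroup's state, so for III, V, VI the derived state is '-', and for the remaining characters it is '+'.
I: derived state '+' in Taxon M and Taxon U only — synapomorphy for {Taxon M, Taxon U}.
II: derived state '+' in Taxon U only — an autapomorphy, so it tells us nothing about relationships among taxa.
III (derived state '-') is unique to Taxon U (autapomorphy; uninformative for grouping).
IV (derived state '+') is shared by Taxon E and Taxon X — a synapomorphy uniting that clade.
V: derived state '-' in Taxon E, Taxon M, Taxon R, Taxon U, and Taxon X only — synapomorphy for {Taxon E, Taxon M, Taxon R, Taxon U, Taxon X}.
Only Taxon M, Taxon R, and Taxon U show the derived state '-' for VI, supporting them as a clade.
Most parsimonious ingroup topology: ((((Taxon M,Taxon U),Taxon R),(Taxon X,Taxon E)),Taxon V).
Taxon U and Taxon M form a cherry on this tree, so they are sister taxa.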